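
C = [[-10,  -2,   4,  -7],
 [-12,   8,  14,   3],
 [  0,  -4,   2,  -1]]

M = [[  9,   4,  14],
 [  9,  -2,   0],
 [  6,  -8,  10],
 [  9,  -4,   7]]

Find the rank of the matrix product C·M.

First compute CM:
[[-147, -40, -149],
 [ 75, -188,  -7],
 [-33,  -4,  13]]
Now row reduce the product.
R2 ← R2 + (25/49)·R1: [0, -10212/49, -4068/49]
R3 ← R3 − (11/49)·R1: [0, 244/49, 2276/49]
R3 ← R3 + (61/2553)·R2: [0, 0, 37840/851]
3 nonzero rows, so rank(CM) = 3.

3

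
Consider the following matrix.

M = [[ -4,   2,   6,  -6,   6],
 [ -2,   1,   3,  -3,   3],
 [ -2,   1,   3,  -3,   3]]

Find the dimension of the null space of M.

4

Row reduce to echelon form.
R2 ← R2 − (1/2)·R1: [0, 0, 0, 0, 0]
R3 ← R3 − (1/2)·R1: [0, 0, 0, 0, 0]
1 nonzero row, so rank(M) = 1.
M has 5 columns; by rank–nullity, nullity = 5 − 1 = 4.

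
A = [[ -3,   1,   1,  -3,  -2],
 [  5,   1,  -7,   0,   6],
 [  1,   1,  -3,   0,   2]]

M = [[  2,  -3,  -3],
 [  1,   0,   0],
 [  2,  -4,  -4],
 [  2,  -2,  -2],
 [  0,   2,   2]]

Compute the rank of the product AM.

First compute AM:
[[ -9,   7,   7],
 [ -3,  25,  25],
 [ -3,  13,  13]]
Now row reduce the product.
R2 ← R2 − (1/3)·R1: [0, 68/3, 68/3]
R3 ← R3 − (1/3)·R1: [0, 32/3, 32/3]
R3 ← R3 − (8/17)·R2: [0, 0, 0]
2 nonzero rows, so rank(AM) = 2.

2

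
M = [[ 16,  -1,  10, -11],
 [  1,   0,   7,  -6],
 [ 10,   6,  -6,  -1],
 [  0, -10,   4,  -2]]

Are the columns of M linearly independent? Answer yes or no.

Row reduce M to echelon form.
R2 ← R2 − (1/16)·R1: [0, 1/16, 51/8, -85/16]
R3 ← R3 − (5/8)·R1: [0, 53/8, -49/4, 47/8]
R3 ← R3 − (106)·R2: [0, 0, -688, 569]
R4 ← R4 + (160)·R2: [0, 0, 1024, -852]
R4 ← R4 + (64/43)·R3: [0, 0, 0, -220/43]
4 pivots among 4 columns.
Every column is a pivot column, so the columns are linearly independent.

yes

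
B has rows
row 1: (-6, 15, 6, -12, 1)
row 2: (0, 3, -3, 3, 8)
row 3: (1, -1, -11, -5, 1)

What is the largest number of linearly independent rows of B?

Row reduce to echelon form.
R3 ← R3 + (1/6)·R1: [0, 3/2, -10, -7, 7/6]
R3 ← R3 − (1/2)·R2: [0, 0, -17/2, -17/2, -17/6]
Echelon form has 3 nonzero rows, so rank(B) = 3.
The rank gives the maximum number of linearly independent rows: 3.

3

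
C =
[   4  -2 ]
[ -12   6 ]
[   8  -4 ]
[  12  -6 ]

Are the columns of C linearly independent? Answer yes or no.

Row reduce C to echelon form.
R2 ← R2 + (3)·R1: [0, 0]
R3 ← R3 − (2)·R1: [0, 0]
R4 ← R4 − (3)·R1: [0, 0]
1 pivot among 2 columns.
Only 1 < 2 pivot columns, so the columns are linearly dependent.

no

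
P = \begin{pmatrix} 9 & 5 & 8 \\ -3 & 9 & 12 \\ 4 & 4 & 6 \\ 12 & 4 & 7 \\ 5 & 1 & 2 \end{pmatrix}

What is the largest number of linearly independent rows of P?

Row reduce to echelon form.
R2 ← R2 + (1/3)·R1: [0, 32/3, 44/3]
R3 ← R3 − (4/9)·R1: [0, 16/9, 22/9]
R4 ← R4 − (4/3)·R1: [0, -8/3, -11/3]
R5 ← R5 − (5/9)·R1: [0, -16/9, -22/9]
R3 ← R3 − (1/6)·R2: [0, 0, 0]
R4 ← R4 + (1/4)·R2: [0, 0, 0]
R5 ← R5 + (1/6)·R2: [0, 0, 0]
Echelon form has 2 nonzero rows, so rank(P) = 2.
The rank gives the maximum number of linearly independent rows: 2.

2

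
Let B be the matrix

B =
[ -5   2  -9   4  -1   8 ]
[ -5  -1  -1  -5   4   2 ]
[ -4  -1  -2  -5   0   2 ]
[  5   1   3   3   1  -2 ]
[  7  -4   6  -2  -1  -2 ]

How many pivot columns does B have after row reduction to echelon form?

5

Row reduce to echelon form.
R2 ← R2 − R1: [0, -3, 8, -9, 5, -6]
R3 ← R3 − (4/5)·R1: [0, -13/5, 26/5, -41/5, 4/5, -22/5]
R4 ← R4 + R1: [0, 3, -6, 7, 0, 6]
R5 ← R5 + (7/5)·R1: [0, -6/5, -33/5, 18/5, -12/5, 46/5]
R3 ← R3 − (13/15)·R2: [0, 0, -26/15, -2/5, -53/15, 4/5]
R4 ← R4 + R2: [0, 0, 2, -2, 5, 0]
R5 ← R5 − (2/5)·R2: [0, 0, -49/5, 36/5, -22/5, 58/5]
R4 ← R4 + (15/13)·R3: [0, 0, 0, -32/13, 12/13, 12/13]
R5 ← R5 − (147/26)·R3: [0, 0, 0, 123/13, 405/26, 92/13]
R5 ← R5 + (123/32)·R4: [0, 0, 0, 0, 153/8, 85/8]
Echelon form has 5 nonzero rows, so rank(B) = 5.
Each nonzero row contributes one pivot column: 5 pivot columns.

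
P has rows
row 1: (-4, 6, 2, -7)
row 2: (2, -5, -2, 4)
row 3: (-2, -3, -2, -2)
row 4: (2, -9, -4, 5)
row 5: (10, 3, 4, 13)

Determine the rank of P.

2

Row reduce to echelon form.
R2 ← R2 + (1/2)·R1: [0, -2, -1, 1/2]
R3 ← R3 − (1/2)·R1: [0, -6, -3, 3/2]
R4 ← R4 + (1/2)·R1: [0, -6, -3, 3/2]
R5 ← R5 + (5/2)·R1: [0, 18, 9, -9/2]
R3 ← R3 − (3)·R2: [0, 0, 0, 0]
R4 ← R4 − (3)·R2: [0, 0, 0, 0]
R5 ← R5 + (9)·R2: [0, 0, 0, 0]
Echelon form has 2 nonzero rows, so rank(P) = 2.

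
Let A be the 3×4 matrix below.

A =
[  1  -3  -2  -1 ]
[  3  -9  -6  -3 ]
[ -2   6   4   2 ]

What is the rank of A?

Row reduce to echelon form.
R2 ← R2 − (3)·R1: [0, 0, 0, 0]
R3 ← R3 + (2)·R1: [0, 0, 0, 0]
Echelon form has 1 nonzero row, so rank(A) = 1.

1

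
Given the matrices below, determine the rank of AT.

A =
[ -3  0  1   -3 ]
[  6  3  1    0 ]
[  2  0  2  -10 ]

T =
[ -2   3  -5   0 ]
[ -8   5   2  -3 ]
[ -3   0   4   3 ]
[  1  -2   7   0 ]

First compute AT:
[[  0,  -3,  -2,   3],
 [-39,  33, -20,  -6],
 [-20,  26, -72,   6]]
Now row reduce the product.
Swap R1 ↔ R2
R3 ← R3 − (20/39)·R1: [0, 118/13, -2408/39, 118/13]
R3 ← R3 + (118/39)·R2: [0, 0, -2644/39, 236/13]
3 nonzero rows, so rank(AT) = 3.

3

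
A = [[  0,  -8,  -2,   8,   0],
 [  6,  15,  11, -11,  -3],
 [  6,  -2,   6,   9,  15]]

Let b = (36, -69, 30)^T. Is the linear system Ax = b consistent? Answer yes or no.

yes

Row reduce the augmented matrix [A | b].
Swap R1 ↔ R2
R3 ← R3 − R1: [0, -17, -5, 20, 18, 99]
R3 ← R3 − (17/8)·R2: [0, 0, -3/4, 3, 18, 45/2]
The echelon form has 3 nonzero rows, and every pivot lies in the first 5 columns, so rank(A) = rank([A|b]) = 3.
The system is consistent.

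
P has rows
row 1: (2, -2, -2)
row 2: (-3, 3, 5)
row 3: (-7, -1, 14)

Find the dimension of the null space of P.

0

Row reduce to echelon form.
R2 ← R2 + (3/2)·R1: [0, 0, 2]
R3 ← R3 + (7/2)·R1: [0, -8, 7]
Swap R2 ↔ R3
3 nonzero rows, so rank(P) = 3.
P has 3 columns; by rank–nullity, nullity = 3 − 3 = 0.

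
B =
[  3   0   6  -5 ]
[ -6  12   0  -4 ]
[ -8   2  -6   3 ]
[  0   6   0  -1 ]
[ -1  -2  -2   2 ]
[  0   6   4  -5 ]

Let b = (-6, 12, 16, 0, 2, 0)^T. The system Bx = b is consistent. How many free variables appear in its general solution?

1

Row reduce the augmented matrix [B | b].
R2 ← R2 + (2)·R1: [0, 12, 12, -14, 0]
R3 ← R3 + (8/3)·R1: [0, 2, 10, -31/3, 0]
R5 ← R5 + (1/3)·R1: [0, -2, 0, 1/3, 0]
R3 ← R3 − (1/6)·R2: [0, 0, 8, -8, 0]
R4 ← R4 − (1/2)·R2: [0, 0, -6, 6, 0]
R5 ← R5 + (1/6)·R2: [0, 0, 2, -2, 0]
R6 ← R6 − (1/2)·R2: [0, 0, -2, 2, 0]
R4 ← R4 + (3/4)·R3: [0, 0, 0, 0, 0]
R5 ← R5 − (1/4)·R3: [0, 0, 0, 0, 0]
R6 ← R6 + (1/4)·R3: [0, 0, 0, 0, 0]
The echelon form has 3 nonzero rows, and every pivot lies in the first 4 columns, so rank(B) = rank([B|b]) = 3.
The system is consistent.
Free variables = (unknowns) − (rank) = 4 − 3 = 1.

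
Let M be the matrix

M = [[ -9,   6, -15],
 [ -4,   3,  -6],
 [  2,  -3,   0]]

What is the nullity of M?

Row reduce to echelon form.
R2 ← R2 − (4/9)·R1: [0, 1/3, 2/3]
R3 ← R3 + (2/9)·R1: [0, -5/3, -10/3]
R3 ← R3 + (5)·R2: [0, 0, 0]
2 nonzero rows, so rank(M) = 2.
M has 3 columns; by rank–nullity, nullity = 3 − 2 = 1.

1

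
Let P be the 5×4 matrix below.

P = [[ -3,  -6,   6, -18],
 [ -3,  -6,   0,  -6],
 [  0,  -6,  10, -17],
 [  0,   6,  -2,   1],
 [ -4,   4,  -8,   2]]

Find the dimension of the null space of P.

1

Row reduce to echelon form.
R2 ← R2 − R1: [0, 0, -6, 12]
R5 ← R5 − (4/3)·R1: [0, 12, -16, 26]
Swap R2 ↔ R3
R4 ← R4 + R2: [0, 0, 8, -16]
R5 ← R5 + (2)·R2: [0, 0, 4, -8]
R4 ← R4 + (4/3)·R3: [0, 0, 0, 0]
R5 ← R5 + (2/3)·R3: [0, 0, 0, 0]
3 nonzero rows, so rank(P) = 3.
P has 4 columns; by rank–nullity, nullity = 4 − 3 = 1.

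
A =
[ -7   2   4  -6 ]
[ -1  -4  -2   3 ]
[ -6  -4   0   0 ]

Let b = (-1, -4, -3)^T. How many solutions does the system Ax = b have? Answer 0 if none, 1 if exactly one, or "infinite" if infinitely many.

0

Row reduce the augmented matrix [A | b].
R2 ← R2 − (1/7)·R1: [0, -30/7, -18/7, 27/7, -27/7]
R3 ← R3 − (6/7)·R1: [0, -40/7, -24/7, 36/7, -15/7]
R3 ← R3 − (4/3)·R2: [0, 0, 0, 0, 3]
The echelon form has 3 nonzero rows; the last pivot sits in the augmented column, so rank(A) = 2 but rank([A|b]) = 3.
Since the ranks differ, the system is inconsistent.
It has no solutions.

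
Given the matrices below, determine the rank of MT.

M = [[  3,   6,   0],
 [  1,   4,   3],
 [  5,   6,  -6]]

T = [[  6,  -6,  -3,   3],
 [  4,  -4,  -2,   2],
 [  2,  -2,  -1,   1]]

First compute MT:
[[ 42, -42, -21,  21],
 [ 28, -28, -14,  14],
 [ 42, -42, -21,  21]]
Now row reduce the product.
R2 ← R2 − (2/3)·R1: [0, 0, 0, 0]
R3 ← R3 − R1: [0, 0, 0, 0]
1 nonzero row, so rank(MT) = 1.

1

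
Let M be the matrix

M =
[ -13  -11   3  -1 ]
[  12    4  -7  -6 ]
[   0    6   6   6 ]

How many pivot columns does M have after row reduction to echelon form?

Row reduce to echelon form.
R2 ← R2 + (12/13)·R1: [0, -80/13, -55/13, -90/13]
R3 ← R3 + (39/40)·R2: [0, 0, 15/8, -3/4]
Echelon form has 3 nonzero rows, so rank(M) = 3.
Each nonzero row contributes one pivot column: 3 pivot columns.

3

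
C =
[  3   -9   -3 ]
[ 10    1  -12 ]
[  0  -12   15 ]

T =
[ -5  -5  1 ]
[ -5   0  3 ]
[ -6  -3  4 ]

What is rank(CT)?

First compute CT:
[[ 48,  -6, -36],
 [ 17, -14, -35],
 [-30, -45,  24]]
Now row reduce the product.
R2 ← R2 − (17/48)·R1: [0, -95/8, -89/4]
R3 ← R3 + (5/8)·R1: [0, -195/4, 3/2]
R3 ← R3 − (78/19)·R2: [0, 0, 1764/19]
3 nonzero rows, so rank(CT) = 3.

3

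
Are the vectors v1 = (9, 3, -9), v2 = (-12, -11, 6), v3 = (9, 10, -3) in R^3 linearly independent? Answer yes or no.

Form the matrix with these vectors as rows and row reduce.
R2 ← R2 + (4/3)·R1: [0, -7, -6]
R3 ← R3 − R1: [0, 7, 6]
R3 ← R3 + R2: [0, 0, 0]
2 nonzero rows, so the 3 vectors span a space of dimension 2.
Since 2 < 3, the vectors are linearly dependent.

no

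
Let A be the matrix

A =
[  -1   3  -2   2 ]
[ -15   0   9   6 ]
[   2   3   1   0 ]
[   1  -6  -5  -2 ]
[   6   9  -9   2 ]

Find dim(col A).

Row reduce to echelon form.
R2 ← R2 − (15)·R1: [0, -45, 39, -24]
R3 ← R3 + (2)·R1: [0, 9, -3, 4]
R4 ← R4 + R1: [0, -3, -7, 0]
R5 ← R5 + (6)·R1: [0, 27, -21, 14]
R3 ← R3 + (1/5)·R2: [0, 0, 24/5, -4/5]
R4 ← R4 − (1/15)·R2: [0, 0, -48/5, 8/5]
R5 ← R5 + (3/5)·R2: [0, 0, 12/5, -2/5]
R4 ← R4 + (2)·R3: [0, 0, 0, 0]
R5 ← R5 − (1/2)·R3: [0, 0, 0, 0]
Echelon form has 3 nonzero rows, so rank(A) = 3.
The column space has dimension equal to the rank: 3.

3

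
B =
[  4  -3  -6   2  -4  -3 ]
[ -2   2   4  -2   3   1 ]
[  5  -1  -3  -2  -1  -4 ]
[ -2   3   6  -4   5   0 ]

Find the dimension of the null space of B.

3

Row reduce to echelon form.
R2 ← R2 + (1/2)·R1: [0, 1/2, 1, -1, 1, -1/2]
R3 ← R3 − (5/4)·R1: [0, 11/4, 9/2, -9/2, 4, -1/4]
R4 ← R4 + (1/2)·R1: [0, 3/2, 3, -3, 3, -3/2]
R3 ← R3 − (11/2)·R2: [0, 0, -1, 1, -3/2, 5/2]
R4 ← R4 − (3)·R2: [0, 0, 0, 0, 0, 0]
3 nonzero rows, so rank(B) = 3.
B has 6 columns; by rank–nullity, nullity = 6 − 3 = 3.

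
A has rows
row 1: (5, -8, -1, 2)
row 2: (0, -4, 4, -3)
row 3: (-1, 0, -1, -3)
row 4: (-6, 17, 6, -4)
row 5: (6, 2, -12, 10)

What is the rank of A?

4

Row reduce to echelon form.
R3 ← R3 + (1/5)·R1: [0, -8/5, -6/5, -13/5]
R4 ← R4 + (6/5)·R1: [0, 37/5, 24/5, -8/5]
R5 ← R5 − (6/5)·R1: [0, 58/5, -54/5, 38/5]
R3 ← R3 − (2/5)·R2: [0, 0, -14/5, -7/5]
R4 ← R4 + (37/20)·R2: [0, 0, 61/5, -143/20]
R5 ← R5 + (29/10)·R2: [0, 0, 4/5, -11/10]
R4 ← R4 + (61/14)·R3: [0, 0, 0, -53/4]
R5 ← R5 + (2/7)·R3: [0, 0, 0, -3/2]
R5 ← R5 − (6/53)·R4: [0, 0, 0, 0]
Echelon form has 4 nonzero rows, so rank(A) = 4.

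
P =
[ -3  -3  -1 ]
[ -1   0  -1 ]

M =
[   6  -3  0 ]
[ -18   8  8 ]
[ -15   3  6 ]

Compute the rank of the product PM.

First compute PM:
[[ 51, -18, -30],
 [  9,   0,  -6]]
Now row reduce the product.
R2 ← R2 − (3/17)·R1: [0, 54/17, -12/17]
2 nonzero rows, so rank(PM) = 2.

2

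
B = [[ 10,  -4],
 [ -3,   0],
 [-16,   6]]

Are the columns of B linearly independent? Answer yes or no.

Row reduce B to echelon form.
R2 ← R2 + (3/10)·R1: [0, -6/5]
R3 ← R3 + (8/5)·R1: [0, -2/5]
R3 ← R3 − (1/3)·R2: [0, 0]
2 pivots among 2 columns.
Every column is a pivot column, so the columns are linearly independent.

yes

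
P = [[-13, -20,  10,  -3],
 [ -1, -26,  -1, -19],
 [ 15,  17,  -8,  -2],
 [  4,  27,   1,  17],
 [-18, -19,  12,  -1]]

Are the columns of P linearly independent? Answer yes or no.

yes

Row reduce P to echelon form.
R2 ← R2 − (1/13)·R1: [0, -318/13, -23/13, -244/13]
R3 ← R3 + (15/13)·R1: [0, -79/13, 46/13, -71/13]
R4 ← R4 + (4/13)·R1: [0, 271/13, 53/13, 209/13]
R5 ← R5 − (18/13)·R1: [0, 113/13, -24/13, 41/13]
R3 ← R3 − (79/318)·R2: [0, 0, 1265/318, -127/159]
R4 ← R4 + (271/318)·R2: [0, 0, 817/318, 13/159]
R5 ← R5 + (113/318)·R2: [0, 0, -787/318, -559/159]
R4 ← R4 − (817/1265)·R3: [0, 0, 0, 756/1265]
R5 ← R5 + (787/1265)·R3: [0, 0, 0, -5076/1265]
R5 ← R5 + (47/7)·R4: [0, 0, 0, 0]
4 pivots among 4 columns.
Every column is a pivot column, so the columns are linearly independent.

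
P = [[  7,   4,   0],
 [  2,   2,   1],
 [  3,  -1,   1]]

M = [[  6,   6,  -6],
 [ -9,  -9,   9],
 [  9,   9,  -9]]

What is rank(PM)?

1

First compute PM:
[[  6,   6,  -6],
 [  3,   3,  -3],
 [ 36,  36, -36]]
Now row reduce the product.
R2 ← R2 − (1/2)·R1: [0, 0, 0]
R3 ← R3 − (6)·R1: [0, 0, 0]
1 nonzero row, so rank(PM) = 1.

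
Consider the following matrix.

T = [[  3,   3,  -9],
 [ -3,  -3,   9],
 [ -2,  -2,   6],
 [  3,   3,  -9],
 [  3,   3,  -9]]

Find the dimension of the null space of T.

2

Row reduce to echelon form.
R2 ← R2 + R1: [0, 0, 0]
R3 ← R3 + (2/3)·R1: [0, 0, 0]
R4 ← R4 − R1: [0, 0, 0]
R5 ← R5 − R1: [0, 0, 0]
1 nonzero row, so rank(T) = 1.
T has 3 columns; by rank–nullity, nullity = 3 − 1 = 2.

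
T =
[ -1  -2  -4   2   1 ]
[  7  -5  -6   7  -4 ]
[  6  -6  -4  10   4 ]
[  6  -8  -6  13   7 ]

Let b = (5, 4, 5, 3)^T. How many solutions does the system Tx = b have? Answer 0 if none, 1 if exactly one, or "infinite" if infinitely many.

0

Row reduce the augmented matrix [T | b].
R2 ← R2 + (7)·R1: [0, -19, -34, 21, 3, 39]
R3 ← R3 + (6)·R1: [0, -18, -28, 22, 10, 35]
R4 ← R4 + (6)·R1: [0, -20, -30, 25, 13, 33]
R3 ← R3 − (18/19)·R2: [0, 0, 80/19, 40/19, 136/19, -37/19]
R4 ← R4 − (20/19)·R2: [0, 0, 110/19, 55/19, 187/19, -153/19]
R4 ← R4 − (11/8)·R3: [0, 0, 0, 0, 0, -43/8]
The echelon form has 4 nonzero rows; the last pivot sits in the augmented column, so rank(T) = 3 but rank([T|b]) = 4.
Since the ranks differ, the system is inconsistent.
It has no solutions.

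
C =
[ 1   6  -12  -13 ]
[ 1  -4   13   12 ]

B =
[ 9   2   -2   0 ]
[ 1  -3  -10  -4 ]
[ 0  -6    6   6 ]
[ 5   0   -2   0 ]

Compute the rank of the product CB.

2

First compute CB:
[[-50,  56, -108, -96],
 [ 65, -64,  92,  94]]
Now row reduce the product.
R2 ← R2 + (13/10)·R1: [0, 44/5, -242/5, -154/5]
2 nonzero rows, so rank(CB) = 2.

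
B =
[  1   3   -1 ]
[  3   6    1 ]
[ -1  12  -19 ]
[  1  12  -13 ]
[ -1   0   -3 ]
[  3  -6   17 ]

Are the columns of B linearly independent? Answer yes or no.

Row reduce B to echelon form.
R2 ← R2 − (3)·R1: [0, -3, 4]
R3 ← R3 + R1: [0, 15, -20]
R4 ← R4 − R1: [0, 9, -12]
R5 ← R5 + R1: [0, 3, -4]
R6 ← R6 − (3)·R1: [0, -15, 20]
R3 ← R3 + (5)·R2: [0, 0, 0]
R4 ← R4 + (3)·R2: [0, 0, 0]
R5 ← R5 + R2: [0, 0, 0]
R6 ← R6 − (5)·R2: [0, 0, 0]
2 pivots among 3 columns.
Only 2 < 3 pivot columns, so the columns are linearly dependent.

no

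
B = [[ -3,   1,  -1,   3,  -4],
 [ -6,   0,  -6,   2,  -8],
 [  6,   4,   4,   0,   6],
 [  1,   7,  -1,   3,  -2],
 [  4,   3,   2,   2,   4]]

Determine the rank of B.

Row reduce to echelon form.
R2 ← R2 − (2)·R1: [0, -2, -4, -4, 0]
R3 ← R3 + (2)·R1: [0, 6, 2, 6, -2]
R4 ← R4 + (1/3)·R1: [0, 22/3, -4/3, 4, -10/3]
R5 ← R5 + (4/3)·R1: [0, 13/3, 2/3, 6, -4/3]
R3 ← R3 + (3)·R2: [0, 0, -10, -6, -2]
R4 ← R4 + (11/3)·R2: [0, 0, -16, -32/3, -10/3]
R5 ← R5 + (13/6)·R2: [0, 0, -8, -8/3, -4/3]
R4 ← R4 − (8/5)·R3: [0, 0, 0, -16/15, -2/15]
R5 ← R5 − (4/5)·R3: [0, 0, 0, 32/15, 4/15]
R5 ← R5 + (2)·R4: [0, 0, 0, 0, 0]
Echelon form has 4 nonzero rows, so rank(B) = 4.

4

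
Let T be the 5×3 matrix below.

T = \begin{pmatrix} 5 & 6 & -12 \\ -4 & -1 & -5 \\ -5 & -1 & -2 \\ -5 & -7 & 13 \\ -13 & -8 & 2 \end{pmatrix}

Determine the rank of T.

3

Row reduce to echelon form.
R2 ← R2 + (4/5)·R1: [0, 19/5, -73/5]
R3 ← R3 + R1: [0, 5, -14]
R4 ← R4 + R1: [0, -1, 1]
R5 ← R5 + (13/5)·R1: [0, 38/5, -146/5]
R3 ← R3 − (25/19)·R2: [0, 0, 99/19]
R4 ← R4 + (5/19)·R2: [0, 0, -54/19]
R5 ← R5 − (2)·R2: [0, 0, 0]
R4 ← R4 + (6/11)·R3: [0, 0, 0]
Echelon form has 3 nonzero rows, so rank(T) = 3.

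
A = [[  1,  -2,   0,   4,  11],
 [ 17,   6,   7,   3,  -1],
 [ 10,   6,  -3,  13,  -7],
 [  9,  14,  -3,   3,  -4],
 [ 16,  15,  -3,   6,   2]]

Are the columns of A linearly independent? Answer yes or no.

Row reduce A to echelon form.
R2 ← R2 − (17)·R1: [0, 40, 7, -65, -188]
R3 ← R3 − (10)·R1: [0, 26, -3, -27, -117]
R4 ← R4 − (9)·R1: [0, 32, -3, -33, -103]
R5 ← R5 − (16)·R1: [0, 47, -3, -58, -174]
R3 ← R3 − (13/20)·R2: [0, 0, -151/20, 61/4, 26/5]
R4 ← R4 − (4/5)·R2: [0, 0, -43/5, 19, 237/5]
R5 ← R5 − (47/40)·R2: [0, 0, -449/40, 147/8, 469/10]
R4 ← R4 − (172/151)·R3: [0, 0, 0, 246/151, 6263/151]
R5 ← R5 − (449/302)·R3: [0, 0, 0, -649/151, 11829/302]
R5 ← R5 + (649/246)·R4: [0, 0, 0, 0, 18277/123]
5 pivots among 5 columns.
Every column is a pivot column, so the columns are linearly independent.

yes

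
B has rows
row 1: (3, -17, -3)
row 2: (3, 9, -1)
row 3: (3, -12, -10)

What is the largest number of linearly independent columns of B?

3

Row reduce to echelon form.
R2 ← R2 − R1: [0, 26, 2]
R3 ← R3 − R1: [0, 5, -7]
R3 ← R3 − (5/26)·R2: [0, 0, -96/13]
Echelon form has 3 nonzero rows, so rank(B) = 3.
The rank gives the maximum number of linearly independent columns: 3.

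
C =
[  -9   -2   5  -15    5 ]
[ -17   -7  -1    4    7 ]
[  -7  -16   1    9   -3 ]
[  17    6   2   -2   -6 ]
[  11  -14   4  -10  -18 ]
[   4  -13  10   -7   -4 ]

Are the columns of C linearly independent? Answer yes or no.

Row reduce C to echelon form.
R2 ← R2 − (17/9)·R1: [0, -29/9, -94/9, 97/3, -22/9]
R3 ← R3 − (7/9)·R1: [0, -130/9, -26/9, 62/3, -62/9]
R4 ← R4 + (17/9)·R1: [0, 20/9, 103/9, -91/3, 31/9]
R5 ← R5 + (11/9)·R1: [0, -148/9, 91/9, -85/3, -107/9]
R6 ← R6 + (4/9)·R1: [0, -125/9, 110/9, -41/3, -16/9]
R3 ← R3 − (130/29)·R2: [0, 0, 1274/29, -3604/29, 118/29]
R4 ← R4 + (20/29)·R2: [0, 0, 123/29, -233/29, 51/29]
R5 ← R5 − (148/29)·R2: [0, 0, 1839/29, -5607/29, 17/29]
R6 ← R6 − (125/29)·R2: [0, 0, 1660/29, -4438/29, 254/29]
R4 ← R4 − (123/1274)·R3: [0, 0, 0, 2525/637, 870/637]
R5 ← R5 − (1839/1274)·R3: [0, 0, 0, -8889/637, -3368/637]
R6 ← R6 − (830/637)·R3: [0, 0, 0, 5666/637, 2202/637]
R5 ← R5 + (8889/2525)·R4: [0, 0, 0, 0, -242/505]
R6 ← R6 − (5666/2525)·R4: [0, 0, 0, 0, 198/505]
R6 ← R6 + (9/11)·R5: [0, 0, 0, 0, 0]
5 pivots among 5 columns.
Every column is a pivot column, so the columns are linearly independent.

yes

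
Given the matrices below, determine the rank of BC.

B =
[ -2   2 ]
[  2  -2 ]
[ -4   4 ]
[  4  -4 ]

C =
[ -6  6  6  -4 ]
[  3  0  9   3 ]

1

First compute BC:
[[ 18, -12,   6,  14],
 [-18,  12,  -6, -14],
 [ 36, -24,  12,  28],
 [-36,  24, -12, -28]]
Now row reduce the product.
R2 ← R2 + R1: [0, 0, 0, 0]
R3 ← R3 − (2)·R1: [0, 0, 0, 0]
R4 ← R4 + (2)·R1: [0, 0, 0, 0]
1 nonzero row, so rank(BC) = 1.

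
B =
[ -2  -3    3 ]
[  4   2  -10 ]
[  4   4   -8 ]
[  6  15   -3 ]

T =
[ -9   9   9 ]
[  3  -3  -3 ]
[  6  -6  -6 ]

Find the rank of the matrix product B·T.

First compute BT:
[[ 27, -27, -27],
 [-90,  90,  90],
 [-72,  72,  72],
 [-27,  27,  27]]
Now row reduce the product.
R2 ← R2 + (10/3)·R1: [0, 0, 0]
R3 ← R3 + (8/3)·R1: [0, 0, 0]
R4 ← R4 + R1: [0, 0, 0]
1 nonzero row, so rank(BT) = 1.

1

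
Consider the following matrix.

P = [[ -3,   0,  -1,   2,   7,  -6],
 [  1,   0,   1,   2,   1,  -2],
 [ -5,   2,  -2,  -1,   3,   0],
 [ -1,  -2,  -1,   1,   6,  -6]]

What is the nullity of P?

Row reduce to echelon form.
R2 ← R2 + (1/3)·R1: [0, 0, 2/3, 8/3, 10/3, -4]
R3 ← R3 − (5/3)·R1: [0, 2, -1/3, -13/3, -26/3, 10]
R4 ← R4 − (1/3)·R1: [0, -2, -2/3, 1/3, 11/3, -4]
Swap R2 ↔ R3
R4 ← R4 + R2: [0, 0, -1, -4, -5, 6]
R4 ← R4 + (3/2)·R3: [0, 0, 0, 0, 0, 0]
3 nonzero rows, so rank(P) = 3.
P has 6 columns; by rank–nullity, nullity = 6 − 3 = 3.

3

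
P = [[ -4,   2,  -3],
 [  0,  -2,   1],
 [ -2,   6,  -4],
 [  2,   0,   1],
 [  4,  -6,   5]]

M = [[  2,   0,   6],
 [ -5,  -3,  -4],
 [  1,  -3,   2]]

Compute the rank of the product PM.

2

First compute PM:
[[-21,   3, -38],
 [ 11,   3,  10],
 [-38,  -6, -44],
 [  5,  -3,  14],
 [ 43,   3,  58]]
Now row reduce the product.
R2 ← R2 + (11/21)·R1: [0, 32/7, -208/21]
R3 ← R3 − (38/21)·R1: [0, -80/7, 520/21]
R4 ← R4 + (5/21)·R1: [0, -16/7, 104/21]
R5 ← R5 + (43/21)·R1: [0, 64/7, -416/21]
R3 ← R3 + (5/2)·R2: [0, 0, 0]
R4 ← R4 + (1/2)·R2: [0, 0, 0]
R5 ← R5 − (2)·R2: [0, 0, 0]
2 nonzero rows, so rank(PM) = 2.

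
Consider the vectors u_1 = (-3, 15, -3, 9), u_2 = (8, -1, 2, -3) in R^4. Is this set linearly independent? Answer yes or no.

yes

Form the matrix with these vectors as rows and row reduce.
R2 ← R2 + (8/3)·R1: [0, 39, -6, 21]
2 nonzero rows, so the 2 vectors span a space of dimension 2.
Since 2 = 2, the vectors are linearly independent.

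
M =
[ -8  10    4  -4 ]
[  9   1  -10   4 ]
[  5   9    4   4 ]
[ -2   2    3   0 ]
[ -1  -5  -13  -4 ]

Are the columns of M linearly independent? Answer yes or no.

Row reduce M to echelon form.
R2 ← R2 + (9/8)·R1: [0, 49/4, -11/2, -1/2]
R3 ← R3 + (5/8)·R1: [0, 61/4, 13/2, 3/2]
R4 ← R4 − (1/4)·R1: [0, -1/2, 2, 1]
R5 ← R5 − (1/8)·R1: [0, -25/4, -27/2, -7/2]
R3 ← R3 − (61/49)·R2: [0, 0, 654/49, 104/49]
R4 ← R4 + (2/49)·R2: [0, 0, 87/49, 48/49]
R5 ← R5 + (25/49)·R2: [0, 0, -799/49, -184/49]
R4 ← R4 − (29/218)·R3: [0, 0, 0, 76/109]
R5 ← R5 + (799/654)·R3: [0, 0, 0, -380/327]
R5 ← R5 + (5/3)·R4: [0, 0, 0, 0]
4 pivots among 4 columns.
Every column is a pivot column, so the columns are linearly independent.

yes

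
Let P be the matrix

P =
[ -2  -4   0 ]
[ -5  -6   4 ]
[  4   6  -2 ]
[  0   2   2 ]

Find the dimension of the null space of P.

1

Row reduce to echelon form.
R2 ← R2 − (5/2)·R1: [0, 4, 4]
R3 ← R3 + (2)·R1: [0, -2, -2]
R3 ← R3 + (1/2)·R2: [0, 0, 0]
R4 ← R4 − (1/2)·R2: [0, 0, 0]
2 nonzero rows, so rank(P) = 2.
P has 3 columns; by rank–nullity, nullity = 3 − 2 = 1.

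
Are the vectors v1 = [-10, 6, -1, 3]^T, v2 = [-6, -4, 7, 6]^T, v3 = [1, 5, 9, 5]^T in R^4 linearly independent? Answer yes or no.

yes

Form the matrix with these vectors as rows and row reduce.
R2 ← R2 − (3/5)·R1: [0, -38/5, 38/5, 21/5]
R3 ← R3 + (1/10)·R1: [0, 28/5, 89/10, 53/10]
R3 ← R3 + (14/19)·R2: [0, 0, 29/2, 319/38]
3 nonzero rows, so the 3 vectors span a space of dimension 3.
Since 3 = 3, the vectors are linearly independent.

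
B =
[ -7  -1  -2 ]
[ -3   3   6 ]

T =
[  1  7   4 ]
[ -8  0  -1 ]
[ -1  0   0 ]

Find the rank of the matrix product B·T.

First compute BT:
[[  3, -49, -27],
 [-33, -21, -15]]
Now row reduce the product.
R2 ← R2 + (11)·R1: [0, -560, -312]
2 nonzero rows, so rank(BT) = 2.

2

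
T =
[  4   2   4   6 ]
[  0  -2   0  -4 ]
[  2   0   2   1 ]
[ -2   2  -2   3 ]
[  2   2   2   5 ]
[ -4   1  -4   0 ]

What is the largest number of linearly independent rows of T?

Row reduce to echelon form.
R3 ← R3 − (1/2)·R1: [0, -1, 0, -2]
R4 ← R4 + (1/2)·R1: [0, 3, 0, 6]
R5 ← R5 − (1/2)·R1: [0, 1, 0, 2]
R6 ← R6 + R1: [0, 3, 0, 6]
R3 ← R3 − (1/2)·R2: [0, 0, 0, 0]
R4 ← R4 + (3/2)·R2: [0, 0, 0, 0]
R5 ← R5 + (1/2)·R2: [0, 0, 0, 0]
R6 ← R6 + (3/2)·R2: [0, 0, 0, 0]
Echelon form has 2 nonzero rows, so rank(T) = 2.
The rank gives the maximum number of linearly independent rows: 2.

2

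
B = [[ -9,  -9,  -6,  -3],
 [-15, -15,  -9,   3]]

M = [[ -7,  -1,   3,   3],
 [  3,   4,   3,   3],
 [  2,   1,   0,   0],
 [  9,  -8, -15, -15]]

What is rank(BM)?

First compute BM:
[[ -3,  -9,  -9,  -9],
 [ 69, -78, -135, -135]]
Now row reduce the product.
R2 ← R2 + (23)·R1: [0, -285, -342, -342]
2 nonzero rows, so rank(BM) = 2.

2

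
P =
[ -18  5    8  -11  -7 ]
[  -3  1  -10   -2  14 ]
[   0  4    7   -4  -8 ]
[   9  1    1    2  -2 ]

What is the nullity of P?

Row reduce to echelon form.
R2 ← R2 − (1/6)·R1: [0, 1/6, -34/3, -1/6, 91/6]
R4 ← R4 + (1/2)·R1: [0, 7/2, 5, -7/2, -11/2]
R3 ← R3 − (24)·R2: [0, 0, 279, 0, -372]
R4 ← R4 − (21)·R2: [0, 0, 243, 0, -324]
R4 ← R4 − (27/31)·R3: [0, 0, 0, 0, 0]
3 nonzero rows, so rank(P) = 3.
P has 5 columns; by rank–nullity, nullity = 5 − 3 = 2.

2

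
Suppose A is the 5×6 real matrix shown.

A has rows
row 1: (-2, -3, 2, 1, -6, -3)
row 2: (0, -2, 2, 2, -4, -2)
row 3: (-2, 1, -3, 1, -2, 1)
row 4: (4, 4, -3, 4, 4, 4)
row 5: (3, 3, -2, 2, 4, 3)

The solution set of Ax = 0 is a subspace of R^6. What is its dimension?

3

Row reduce to echelon form.
R3 ← R3 − R1: [0, 4, -5, 0, 4, 4]
R4 ← R4 + (2)·R1: [0, -2, 1, 6, -8, -2]
R5 ← R5 + (3/2)·R1: [0, -3/2, 1, 7/2, -5, -3/2]
R3 ← R3 + (2)·R2: [0, 0, -1, 4, -4, 0]
R4 ← R4 − R2: [0, 0, -1, 4, -4, 0]
R5 ← R5 − (3/4)·R2: [0, 0, -1/2, 2, -2, 0]
R4 ← R4 − R3: [0, 0, 0, 0, 0, 0]
R5 ← R5 − (1/2)·R3: [0, 0, 0, 0, 0, 0]
3 nonzero rows, so rank(A) = 3.
A has 6 columns; by rank–nullity, nullity = 6 − 3 = 3.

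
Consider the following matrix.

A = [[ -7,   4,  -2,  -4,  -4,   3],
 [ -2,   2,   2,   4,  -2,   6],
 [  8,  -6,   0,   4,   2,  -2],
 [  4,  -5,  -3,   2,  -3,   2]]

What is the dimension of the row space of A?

3

Row reduce to echelon form.
R2 ← R2 − (2/7)·R1: [0, 6/7, 18/7, 36/7, -6/7, 36/7]
R3 ← R3 + (8/7)·R1: [0, -10/7, -16/7, -4/7, -18/7, 10/7]
R4 ← R4 + (4/7)·R1: [0, -19/7, -29/7, -2/7, -37/7, 26/7]
R3 ← R3 + (5/3)·R2: [0, 0, 2, 8, -4, 10]
R4 ← R4 + (19/6)·R2: [0, 0, 4, 16, -8, 20]
R4 ← R4 − (2)·R3: [0, 0, 0, 0, 0, 0]
Echelon form has 3 nonzero rows, so rank(A) = 3.
The row space has dimension equal to the rank: 3.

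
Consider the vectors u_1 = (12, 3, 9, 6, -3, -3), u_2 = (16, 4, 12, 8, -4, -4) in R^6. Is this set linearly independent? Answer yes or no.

Form the matrix with these vectors as rows and row reduce.
R2 ← R2 − (4/3)·R1: [0, 0, 0, 0, 0, 0]
1 nonzero row, so the 2 vectors span a space of dimension 1.
Since 1 < 2, the vectors are linearly dependent.

no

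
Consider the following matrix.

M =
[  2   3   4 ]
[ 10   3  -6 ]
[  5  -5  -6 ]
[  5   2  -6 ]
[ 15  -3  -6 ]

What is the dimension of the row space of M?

Row reduce to echelon form.
R2 ← R2 − (5)·R1: [0, -12, -26]
R3 ← R3 − (5/2)·R1: [0, -25/2, -16]
R4 ← R4 − (5/2)·R1: [0, -11/2, -16]
R5 ← R5 − (15/2)·R1: [0, -51/2, -36]
R3 ← R3 − (25/24)·R2: [0, 0, 133/12]
R4 ← R4 − (11/24)·R2: [0, 0, -49/12]
R5 ← R5 − (17/8)·R2: [0, 0, 77/4]
R4 ← R4 + (7/19)·R3: [0, 0, 0]
R5 ← R5 − (33/19)·R3: [0, 0, 0]
Echelon form has 3 nonzero rows, so rank(M) = 3.
The row space has dimension equal to the rank: 3.

3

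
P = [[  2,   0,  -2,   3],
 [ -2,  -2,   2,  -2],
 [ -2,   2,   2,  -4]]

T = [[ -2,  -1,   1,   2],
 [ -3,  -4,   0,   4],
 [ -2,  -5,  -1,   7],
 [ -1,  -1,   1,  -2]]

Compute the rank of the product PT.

2

First compute PT:
[[ -3,   5,   7, -16],
 [  8,   2,  -6,   6],
 [ -2, -12,  -8,  26]]
Now row reduce the product.
R2 ← R2 + (8/3)·R1: [0, 46/3, 38/3, -110/3]
R3 ← R3 − (2/3)·R1: [0, -46/3, -38/3, 110/3]
R3 ← R3 + R2: [0, 0, 0, 0]
2 nonzero rows, so rank(PT) = 2.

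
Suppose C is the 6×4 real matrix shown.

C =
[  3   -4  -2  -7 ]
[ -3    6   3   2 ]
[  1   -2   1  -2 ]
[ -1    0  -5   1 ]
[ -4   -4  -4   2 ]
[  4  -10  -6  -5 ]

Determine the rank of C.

Row reduce to echelon form.
R2 ← R2 + R1: [0, 2, 1, -5]
R3 ← R3 − (1/3)·R1: [0, -2/3, 5/3, 1/3]
R4 ← R4 + (1/3)·R1: [0, -4/3, -17/3, -4/3]
R5 ← R5 + (4/3)·R1: [0, -28/3, -20/3, -22/3]
R6 ← R6 − (4/3)·R1: [0, -14/3, -10/3, 13/3]
R3 ← R3 + (1/3)·R2: [0, 0, 2, -4/3]
R4 ← R4 + (2/3)·R2: [0, 0, -5, -14/3]
R5 ← R5 + (14/3)·R2: [0, 0, -2, -92/3]
R6 ← R6 + (7/3)·R2: [0, 0, -1, -22/3]
R4 ← R4 + (5/2)·R3: [0, 0, 0, -8]
R5 ← R5 + R3: [0, 0, 0, -32]
R6 ← R6 + (1/2)·R3: [0, 0, 0, -8]
R5 ← R5 − (4)·R4: [0, 0, 0, 0]
R6 ← R6 − R4: [0, 0, 0, 0]
Echelon form has 4 nonzero rows, so rank(C) = 4.

4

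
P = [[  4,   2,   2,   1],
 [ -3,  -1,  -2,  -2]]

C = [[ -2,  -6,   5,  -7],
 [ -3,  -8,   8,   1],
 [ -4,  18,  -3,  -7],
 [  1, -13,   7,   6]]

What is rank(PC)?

2

First compute PC:
[[-21, -17,  37, -34],
 [ 15,  16, -31,  22]]
Now row reduce the product.
R2 ← R2 + (5/7)·R1: [0, 27/7, -32/7, -16/7]
2 nonzero rows, so rank(PC) = 2.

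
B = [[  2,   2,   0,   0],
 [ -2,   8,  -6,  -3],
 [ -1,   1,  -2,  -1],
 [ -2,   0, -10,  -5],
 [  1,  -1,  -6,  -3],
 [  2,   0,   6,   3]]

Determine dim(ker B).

1

Row reduce to echelon form.
R2 ← R2 + R1: [0, 10, -6, -3]
R3 ← R3 + (1/2)·R1: [0, 2, -2, -1]
R4 ← R4 + R1: [0, 2, -10, -5]
R5 ← R5 − (1/2)·R1: [0, -2, -6, -3]
R6 ← R6 − R1: [0, -2, 6, 3]
R3 ← R3 − (1/5)·R2: [0, 0, -4/5, -2/5]
R4 ← R4 − (1/5)·R2: [0, 0, -44/5, -22/5]
R5 ← R5 + (1/5)·R2: [0, 0, -36/5, -18/5]
R6 ← R6 + (1/5)·R2: [0, 0, 24/5, 12/5]
R4 ← R4 − (11)·R3: [0, 0, 0, 0]
R5 ← R5 − (9)·R3: [0, 0, 0, 0]
R6 ← R6 + (6)·R3: [0, 0, 0, 0]
3 nonzero rows, so rank(B) = 3.
B has 4 columns; by rank–nullity, nullity = 4 − 3 = 1.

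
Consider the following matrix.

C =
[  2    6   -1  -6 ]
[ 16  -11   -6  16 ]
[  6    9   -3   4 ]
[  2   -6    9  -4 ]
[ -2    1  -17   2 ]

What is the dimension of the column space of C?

4

Row reduce to echelon form.
R2 ← R2 − (8)·R1: [0, -59, 2, 64]
R3 ← R3 − (3)·R1: [0, -9, 0, 22]
R4 ← R4 − R1: [0, -12, 10, 2]
R5 ← R5 + R1: [0, 7, -18, -4]
R3 ← R3 − (9/59)·R2: [0, 0, -18/59, 722/59]
R4 ← R4 − (12/59)·R2: [0, 0, 566/59, -650/59]
R5 ← R5 + (7/59)·R2: [0, 0, -1048/59, 212/59]
R4 ← R4 + (283/9)·R3: [0, 0, 0, 3364/9]
R5 ← R5 − (524/9)·R3: [0, 0, 0, -6380/9]
R5 ← R5 + (55/29)·R4: [0, 0, 0, 0]
Echelon form has 4 nonzero rows, so rank(C) = 4.
The column space has dimension equal to the rank: 4.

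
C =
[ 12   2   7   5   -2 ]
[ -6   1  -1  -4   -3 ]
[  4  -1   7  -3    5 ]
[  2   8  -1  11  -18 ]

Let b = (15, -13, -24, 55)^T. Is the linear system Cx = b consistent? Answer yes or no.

yes

Row reduce the augmented matrix [C | b].
R2 ← R2 + (1/2)·R1: [0, 2, 5/2, -3/2, -4, -11/2]
R3 ← R3 − (1/3)·R1: [0, -5/3, 14/3, -14/3, 17/3, -29]
R4 ← R4 − (1/6)·R1: [0, 23/3, -13/6, 61/6, -53/3, 105/2]
R3 ← R3 + (5/6)·R2: [0, 0, 27/4, -71/12, 7/3, -403/12]
R4 ← R4 − (23/6)·R2: [0, 0, -47/4, 191/12, -7/3, 883/12]
R4 ← R4 + (47/27)·R3: [0, 0, 0, 455/81, 140/81, 1225/81]
The echelon form has 4 nonzero rows, and every pivot lies in the first 5 columns, so rank(C) = rank([C|b]) = 4.
The system is consistent.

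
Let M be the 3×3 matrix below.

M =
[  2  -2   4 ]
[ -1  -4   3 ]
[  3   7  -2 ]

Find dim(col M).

Row reduce to echelon form.
R2 ← R2 + (1/2)·R1: [0, -5, 5]
R3 ← R3 − (3/2)·R1: [0, 10, -8]
R3 ← R3 + (2)·R2: [0, 0, 2]
Echelon form has 3 nonzero rows, so rank(M) = 3.
The column space has dimension equal to the rank: 3.

3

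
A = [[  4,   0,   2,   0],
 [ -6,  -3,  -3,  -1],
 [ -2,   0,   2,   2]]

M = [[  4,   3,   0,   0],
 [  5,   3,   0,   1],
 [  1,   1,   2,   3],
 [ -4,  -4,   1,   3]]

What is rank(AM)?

3

First compute AM:
[[ 18,  14,   4,   6],
 [-38, -26,  -7, -15],
 [-14, -12,   6,  12]]
Now row reduce the product.
R2 ← R2 + (19/9)·R1: [0, 32/9, 13/9, -7/3]
R3 ← R3 + (7/9)·R1: [0, -10/9, 82/9, 50/3]
R3 ← R3 + (5/16)·R2: [0, 0, 153/16, 255/16]
3 nonzero rows, so rank(AM) = 3.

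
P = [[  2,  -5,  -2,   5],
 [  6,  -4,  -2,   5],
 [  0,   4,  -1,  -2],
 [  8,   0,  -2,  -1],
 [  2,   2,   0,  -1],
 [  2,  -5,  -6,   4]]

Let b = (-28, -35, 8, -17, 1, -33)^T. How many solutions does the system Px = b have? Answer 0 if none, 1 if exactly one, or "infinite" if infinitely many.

Row reduce the augmented matrix [P | b].
R2 ← R2 − (3)·R1: [0, 11, 4, -10, 49]
R4 ← R4 − (4)·R1: [0, 20, 6, -21, 95]
R5 ← R5 − R1: [0, 7, 2, -6, 29]
R6 ← R6 − R1: [0, 0, -4, -1, -5]
R3 ← R3 − (4/11)·R2: [0, 0, -27/11, 18/11, -108/11]
R4 ← R4 − (20/11)·R2: [0, 0, -14/11, -31/11, 65/11]
R5 ← R5 − (7/11)·R2: [0, 0, -6/11, 4/11, -24/11]
R4 ← R4 − (14/27)·R3: [0, 0, 0, -11/3, 11]
R5 ← R5 − (2/9)·R3: [0, 0, 0, 0, 0]
R6 ← R6 − (44/27)·R3: [0, 0, 0, -11/3, 11]
R6 ← R6 − R4: [0, 0, 0, 0, 0]
The echelon form has 4 nonzero rows, and every pivot lies in the first 4 columns, so rank(P) = rank([P|b]) = 4.
The system is consistent.
rank = 4 = number of unknowns, so the solution is unique.

1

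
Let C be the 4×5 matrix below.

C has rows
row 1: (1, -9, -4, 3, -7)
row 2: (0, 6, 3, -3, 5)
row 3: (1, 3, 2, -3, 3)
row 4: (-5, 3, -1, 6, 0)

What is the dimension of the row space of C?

2

Row reduce to echelon form.
R3 ← R3 − R1: [0, 12, 6, -6, 10]
R4 ← R4 + (5)·R1: [0, -42, -21, 21, -35]
R3 ← R3 − (2)·R2: [0, 0, 0, 0, 0]
R4 ← R4 + (7)·R2: [0, 0, 0, 0, 0]
Echelon form has 2 nonzero rows, so rank(C) = 2.
The row space has dimension equal to the rank: 2.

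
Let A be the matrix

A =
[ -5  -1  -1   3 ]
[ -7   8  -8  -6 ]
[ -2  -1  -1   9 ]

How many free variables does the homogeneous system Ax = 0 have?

1

Row reduce to echelon form.
R2 ← R2 − (7/5)·R1: [0, 47/5, -33/5, -51/5]
R3 ← R3 − (2/5)·R1: [0, -3/5, -3/5, 39/5]
R3 ← R3 + (3/47)·R2: [0, 0, -48/47, 336/47]
3 nonzero rows, so rank(A) = 3.
A has 4 columns; by rank–nullity, nullity = 4 − 3 = 1.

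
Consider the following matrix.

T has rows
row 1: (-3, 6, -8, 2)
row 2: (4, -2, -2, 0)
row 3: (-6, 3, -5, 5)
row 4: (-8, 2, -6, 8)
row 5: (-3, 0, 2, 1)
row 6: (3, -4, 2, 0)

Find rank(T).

Row reduce to echelon form.
R2 ← R2 + (4/3)·R1: [0, 6, -38/3, 8/3]
R3 ← R3 − (2)·R1: [0, -9, 11, 1]
R4 ← R4 − (8/3)·R1: [0, -14, 46/3, 8/3]
R5 ← R5 − R1: [0, -6, 10, -1]
R6 ← R6 + R1: [0, 2, -6, 2]
R3 ← R3 + (3/2)·R2: [0, 0, -8, 5]
R4 ← R4 + (7/3)·R2: [0, 0, -128/9, 80/9]
R5 ← R5 + R2: [0, 0, -8/3, 5/3]
R6 ← R6 − (1/3)·R2: [0, 0, -16/9, 10/9]
R4 ← R4 − (16/9)·R3: [0, 0, 0, 0]
R5 ← R5 − (1/3)·R3: [0, 0, 0, 0]
R6 ← R6 − (2/9)·R3: [0, 0, 0, 0]
Echelon form has 3 nonzero rows, so rank(T) = 3.

3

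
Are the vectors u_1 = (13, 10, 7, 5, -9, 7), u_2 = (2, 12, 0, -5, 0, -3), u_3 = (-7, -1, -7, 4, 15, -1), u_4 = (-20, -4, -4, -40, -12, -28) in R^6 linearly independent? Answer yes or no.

Form the matrix with these vectors as rows and row reduce.
R2 ← R2 − (2/13)·R1: [0, 136/13, -14/13, -75/13, 18/13, -53/13]
R3 ← R3 + (7/13)·R1: [0, 57/13, -42/13, 87/13, 132/13, 36/13]
R4 ← R4 + (20/13)·R1: [0, 148/13, 88/13, -420/13, -336/13, -224/13]
R3 ← R3 − (57/136)·R2: [0, 0, -189/68, 1239/136, 651/68, 609/136]
R4 ← R4 − (37/34)·R2: [0, 0, 135/17, -885/34, -465/17, -435/34]
R4 ← R4 + (20/7)·R3: [0, 0, 0, 0, 0, 0]
3 nonzero rows, so the 4 vectors span a space of dimension 3.
Since 3 < 4, the vectors are linearly dependent.

no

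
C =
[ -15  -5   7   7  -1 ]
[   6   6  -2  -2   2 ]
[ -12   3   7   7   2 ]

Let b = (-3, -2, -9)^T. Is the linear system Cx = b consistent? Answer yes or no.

no

Row reduce the augmented matrix [C | b].
R2 ← R2 + (2/5)·R1: [0, 4, 4/5, 4/5, 8/5, -16/5]
R3 ← R3 − (4/5)·R1: [0, 7, 7/5, 7/5, 14/5, -33/5]
R3 ← R3 − (7/4)·R2: [0, 0, 0, 0, 0, -1]
The echelon form has 3 nonzero rows; the last pivot sits in the augmented column, so rank(C) = 2 but rank([C|b]) = 3.
Since the ranks differ, the system is inconsistent.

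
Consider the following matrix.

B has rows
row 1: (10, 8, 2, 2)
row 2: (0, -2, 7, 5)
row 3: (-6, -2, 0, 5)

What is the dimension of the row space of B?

Row reduce to echelon form.
R3 ← R3 + (3/5)·R1: [0, 14/5, 6/5, 31/5]
R3 ← R3 + (7/5)·R2: [0, 0, 11, 66/5]
Echelon form has 3 nonzero rows, so rank(B) = 3.
The row space has dimension equal to the rank: 3.

3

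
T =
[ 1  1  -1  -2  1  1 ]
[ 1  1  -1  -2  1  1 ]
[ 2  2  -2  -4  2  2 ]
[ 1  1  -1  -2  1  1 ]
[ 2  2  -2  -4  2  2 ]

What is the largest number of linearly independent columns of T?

Row reduce to echelon form.
R2 ← R2 − R1: [0, 0, 0, 0, 0, 0]
R3 ← R3 − (2)·R1: [0, 0, 0, 0, 0, 0]
R4 ← R4 − R1: [0, 0, 0, 0, 0, 0]
R5 ← R5 − (2)·R1: [0, 0, 0, 0, 0, 0]
Echelon form has 1 nonzero row, so rank(T) = 1.
The rank gives the maximum number of linearly independent columns: 1.

1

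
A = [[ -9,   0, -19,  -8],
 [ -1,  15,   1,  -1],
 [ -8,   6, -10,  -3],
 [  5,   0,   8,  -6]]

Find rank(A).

Row reduce to echelon form.
R2 ← R2 − (1/9)·R1: [0, 15, 28/9, -1/9]
R3 ← R3 − (8/9)·R1: [0, 6, 62/9, 37/9]
R4 ← R4 + (5/9)·R1: [0, 0, -23/9, -94/9]
R3 ← R3 − (2/5)·R2: [0, 0, 254/45, 187/45]
R4 ← R4 + (115/254)·R3: [0, 0, 0, -2175/254]
Echelon form has 4 nonzero rows, so rank(A) = 4.

4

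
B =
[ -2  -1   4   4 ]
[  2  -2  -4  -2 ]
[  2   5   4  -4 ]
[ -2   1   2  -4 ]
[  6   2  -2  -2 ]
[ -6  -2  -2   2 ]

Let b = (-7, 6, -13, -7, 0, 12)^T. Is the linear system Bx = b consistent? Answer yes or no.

Row reduce the augmented matrix [B | b].
R2 ← R2 + R1: [0, -3, 0, 2, -1]
R3 ← R3 + R1: [0, 4, 8, 0, -20]
R4 ← R4 − R1: [0, 2, -2, -8, 0]
R5 ← R5 + (3)·R1: [0, -1, 10, 10, -21]
R6 ← R6 − (3)·R1: [0, 1, -14, -10, 33]
R3 ← R3 + (4/3)·R2: [0, 0, 8, 8/3, -64/3]
R4 ← R4 + (2/3)·R2: [0, 0, -2, -20/3, -2/3]
R5 ← R5 − (1/3)·R2: [0, 0, 10, 28/3, -62/3]
R6 ← R6 + (1/3)·R2: [0, 0, -14, -28/3, 98/3]
R4 ← R4 + (1/4)·R3: [0, 0, 0, -6, -6]
R5 ← R5 − (5/4)·R3: [0, 0, 0, 6, 6]
R6 ← R6 + (7/4)·R3: [0, 0, 0, -14/3, -14/3]
R5 ← R5 + R4: [0, 0, 0, 0, 0]
R6 ← R6 − (7/9)·R4: [0, 0, 0, 0, 0]
The echelon form has 4 nonzero rows, and every pivot lies in the first 4 columns, so rank(B) = rank([B|b]) = 4.
The system is consistent.

yes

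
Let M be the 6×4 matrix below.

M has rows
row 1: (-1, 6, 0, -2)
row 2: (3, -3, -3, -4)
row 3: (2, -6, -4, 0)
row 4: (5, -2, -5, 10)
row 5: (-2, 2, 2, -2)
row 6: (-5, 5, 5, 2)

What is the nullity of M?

0

Row reduce to echelon form.
R2 ← R2 + (3)·R1: [0, 15, -3, -10]
R3 ← R3 + (2)·R1: [0, 6, -4, -4]
R4 ← R4 + (5)·R1: [0, 28, -5, 0]
R5 ← R5 − (2)·R1: [0, -10, 2, 2]
R6 ← R6 − (5)·R1: [0, -25, 5, 12]
R3 ← R3 − (2/5)·R2: [0, 0, -14/5, 0]
R4 ← R4 − (28/15)·R2: [0, 0, 3/5, 56/3]
R5 ← R5 + (2/3)·R2: [0, 0, 0, -14/3]
R6 ← R6 + (5/3)·R2: [0, 0, 0, -14/3]
R4 ← R4 + (3/14)·R3: [0, 0, 0, 56/3]
R5 ← R5 + (1/4)·R4: [0, 0, 0, 0]
R6 ← R6 + (1/4)·R4: [0, 0, 0, 0]
4 nonzero rows, so rank(M) = 4.
M has 4 columns; by rank–nullity, nullity = 4 − 4 = 0.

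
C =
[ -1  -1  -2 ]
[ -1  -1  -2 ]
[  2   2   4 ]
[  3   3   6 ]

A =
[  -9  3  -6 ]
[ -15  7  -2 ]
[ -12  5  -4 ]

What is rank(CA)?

1

First compute CA:
[[ 48, -20,  16],
 [ 48, -20,  16],
 [-96,  40, -32],
 [-144,  60, -48]]
Now row reduce the product.
R2 ← R2 − R1: [0, 0, 0]
R3 ← R3 + (2)·R1: [0, 0, 0]
R4 ← R4 + (3)·R1: [0, 0, 0]
1 nonzero row, so rank(CA) = 1.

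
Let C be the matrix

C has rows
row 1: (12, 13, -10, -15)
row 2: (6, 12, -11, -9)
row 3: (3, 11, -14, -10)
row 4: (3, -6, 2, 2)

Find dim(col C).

4

Row reduce to echelon form.
R2 ← R2 − (1/2)·R1: [0, 11/2, -6, -3/2]
R3 ← R3 − (1/4)·R1: [0, 31/4, -23/2, -25/4]
R4 ← R4 − (1/4)·R1: [0, -37/4, 9/2, 23/4]
R3 ← R3 − (31/22)·R2: [0, 0, -67/22, -91/22]
R4 ← R4 + (37/22)·R2: [0, 0, -123/22, 71/22]
R4 ← R4 − (123/67)·R3: [0, 0, 0, 725/67]
Echelon form has 4 nonzero rows, so rank(C) = 4.
The column space has dimension equal to the rank: 4.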